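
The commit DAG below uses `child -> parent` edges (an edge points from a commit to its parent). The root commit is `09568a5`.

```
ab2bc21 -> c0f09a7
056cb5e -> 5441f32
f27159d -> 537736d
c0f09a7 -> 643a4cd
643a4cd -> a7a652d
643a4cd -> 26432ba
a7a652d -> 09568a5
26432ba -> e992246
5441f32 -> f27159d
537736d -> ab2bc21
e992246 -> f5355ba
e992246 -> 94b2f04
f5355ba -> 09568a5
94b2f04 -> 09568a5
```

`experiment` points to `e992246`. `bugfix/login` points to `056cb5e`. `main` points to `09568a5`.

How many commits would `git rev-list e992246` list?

Walking parent pointers from e992246: reachable set = {09568a5, 94b2f04, e992246, f5355ba}.
That is 4 commits.

4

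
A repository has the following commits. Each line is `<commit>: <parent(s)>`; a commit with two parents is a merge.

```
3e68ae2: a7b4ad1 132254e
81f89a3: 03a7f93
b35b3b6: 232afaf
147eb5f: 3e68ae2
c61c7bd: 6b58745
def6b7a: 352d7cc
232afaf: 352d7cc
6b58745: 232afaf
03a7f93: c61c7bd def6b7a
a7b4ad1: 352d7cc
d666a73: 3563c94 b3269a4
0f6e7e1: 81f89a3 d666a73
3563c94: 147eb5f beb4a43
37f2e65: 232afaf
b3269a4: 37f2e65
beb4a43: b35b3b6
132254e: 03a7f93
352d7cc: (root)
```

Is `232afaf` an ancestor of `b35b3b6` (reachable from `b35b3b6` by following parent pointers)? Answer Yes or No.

Ancestors of b35b3b6 (commits reachable by following parents): {232afaf, 352d7cc, b35b3b6}.
232afaf is in that set, so it is an ancestor of b35b3b6.

Yes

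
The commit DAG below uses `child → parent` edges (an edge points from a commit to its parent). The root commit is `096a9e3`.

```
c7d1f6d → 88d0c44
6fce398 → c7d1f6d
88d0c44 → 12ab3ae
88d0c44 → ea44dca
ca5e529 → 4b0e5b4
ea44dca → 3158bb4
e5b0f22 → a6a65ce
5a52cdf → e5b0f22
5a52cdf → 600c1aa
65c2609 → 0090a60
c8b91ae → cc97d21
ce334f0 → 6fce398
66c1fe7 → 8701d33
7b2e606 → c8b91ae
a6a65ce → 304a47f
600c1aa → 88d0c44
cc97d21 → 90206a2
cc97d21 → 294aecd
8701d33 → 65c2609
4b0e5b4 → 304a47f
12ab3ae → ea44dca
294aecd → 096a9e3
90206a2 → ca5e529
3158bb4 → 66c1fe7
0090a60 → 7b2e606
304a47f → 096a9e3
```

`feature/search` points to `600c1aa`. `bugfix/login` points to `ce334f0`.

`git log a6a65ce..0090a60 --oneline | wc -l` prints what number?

8

Reachable from 0090a60: {0090a60, 096a9e3, 294aecd, 304a47f, 4b0e5b4, 7b2e606, 90206a2, c8b91ae, ca5e529, cc97d21}.
Reachable from a6a65ce: {096a9e3, 304a47f, a6a65ce}.
In 0090a60's history but not a6a65ce's: {0090a60, 294aecd, 4b0e5b4, 7b2e606, 90206a2, c8b91ae, ca5e529, cc97d21} — 8 commits.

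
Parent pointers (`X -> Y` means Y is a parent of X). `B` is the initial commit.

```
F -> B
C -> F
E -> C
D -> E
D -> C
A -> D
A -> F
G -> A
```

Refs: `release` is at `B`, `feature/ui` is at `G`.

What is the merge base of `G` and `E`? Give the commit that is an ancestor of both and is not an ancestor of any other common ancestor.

Ancestors of G: {A, B, C, D, E, F, G}.
Ancestors of E: {B, C, E, F}.
Common ancestors: {B, C, E, F}.
Among these, E is not an ancestor of any other common ancestor — it is the merge base.

E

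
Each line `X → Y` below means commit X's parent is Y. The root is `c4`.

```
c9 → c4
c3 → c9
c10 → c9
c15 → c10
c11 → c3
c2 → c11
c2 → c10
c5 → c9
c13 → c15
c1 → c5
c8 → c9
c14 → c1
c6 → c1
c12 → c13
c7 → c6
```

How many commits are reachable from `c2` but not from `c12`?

Reachable from c2: {c10, c11, c2, c3, c4, c9}.
Reachable from c12: {c10, c12, c13, c15, c4, c9}.
In c2's history but not c12's: {c11, c2, c3} — 3 commits.

3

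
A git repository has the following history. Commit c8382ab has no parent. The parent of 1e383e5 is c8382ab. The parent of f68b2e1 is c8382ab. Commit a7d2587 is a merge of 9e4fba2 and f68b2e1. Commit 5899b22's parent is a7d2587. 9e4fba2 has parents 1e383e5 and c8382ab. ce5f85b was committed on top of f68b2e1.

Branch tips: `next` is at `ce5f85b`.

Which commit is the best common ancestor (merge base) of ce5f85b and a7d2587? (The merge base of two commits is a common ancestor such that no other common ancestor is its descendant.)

f68b2e1

Ancestors of ce5f85b: {c8382ab, ce5f85b, f68b2e1}.
Ancestors of a7d2587: {1e383e5, 9e4fba2, a7d2587, c8382ab, f68b2e1}.
Common ancestors: {c8382ab, f68b2e1}.
Among these, f68b2e1 is not an ancestor of any other common ancestor — it is the merge base.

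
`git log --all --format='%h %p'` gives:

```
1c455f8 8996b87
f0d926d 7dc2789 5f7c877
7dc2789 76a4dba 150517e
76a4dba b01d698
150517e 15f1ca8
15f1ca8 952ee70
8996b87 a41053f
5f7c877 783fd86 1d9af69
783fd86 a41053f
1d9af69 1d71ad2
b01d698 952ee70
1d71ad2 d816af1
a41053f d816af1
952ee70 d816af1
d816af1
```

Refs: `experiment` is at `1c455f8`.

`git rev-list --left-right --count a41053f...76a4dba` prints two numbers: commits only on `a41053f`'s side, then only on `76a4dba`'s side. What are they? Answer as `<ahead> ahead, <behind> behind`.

Reachable from a41053f: {a41053f, d816af1}.
Reachable from 76a4dba: {76a4dba, 952ee70, b01d698, d816af1}.
Only in a41053f's history (ahead): {a41053f} — 1.
Only in 76a4dba's history (behind): {76a4dba, 952ee70, b01d698} — 3.

1 ahead, 3 behind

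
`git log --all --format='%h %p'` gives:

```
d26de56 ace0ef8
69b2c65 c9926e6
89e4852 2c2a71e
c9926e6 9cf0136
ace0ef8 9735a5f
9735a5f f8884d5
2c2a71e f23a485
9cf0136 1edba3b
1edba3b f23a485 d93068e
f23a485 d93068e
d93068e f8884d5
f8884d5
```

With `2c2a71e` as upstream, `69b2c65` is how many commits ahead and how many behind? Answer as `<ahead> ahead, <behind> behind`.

Reachable from 69b2c65: {1edba3b, 69b2c65, 9cf0136, c9926e6, d93068e, f23a485, f8884d5}.
Reachable from 2c2a71e: {2c2a71e, d93068e, f23a485, f8884d5}.
Only in 69b2c65's history (ahead): {1edba3b, 69b2c65, 9cf0136, c9926e6} — 4.
Only in 2c2a71e's history (behind): {2c2a71e} — 1.

4 ahead, 1 behind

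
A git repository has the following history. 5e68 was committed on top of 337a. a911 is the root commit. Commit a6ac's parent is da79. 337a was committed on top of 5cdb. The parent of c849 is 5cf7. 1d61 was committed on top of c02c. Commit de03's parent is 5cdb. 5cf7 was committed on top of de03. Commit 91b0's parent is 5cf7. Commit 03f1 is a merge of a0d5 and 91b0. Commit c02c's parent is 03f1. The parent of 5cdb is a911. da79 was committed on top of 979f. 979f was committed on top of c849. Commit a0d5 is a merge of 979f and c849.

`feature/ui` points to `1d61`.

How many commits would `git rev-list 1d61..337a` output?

1

Reachable from 337a: {337a, 5cdb, a911}.
Reachable from 1d61: {03f1, 1d61, 5cdb, 5cf7, 91b0, 979f, a0d5, a911, c02c, c849, de03}.
In 337a's history but not 1d61's: {337a} — 1 commit.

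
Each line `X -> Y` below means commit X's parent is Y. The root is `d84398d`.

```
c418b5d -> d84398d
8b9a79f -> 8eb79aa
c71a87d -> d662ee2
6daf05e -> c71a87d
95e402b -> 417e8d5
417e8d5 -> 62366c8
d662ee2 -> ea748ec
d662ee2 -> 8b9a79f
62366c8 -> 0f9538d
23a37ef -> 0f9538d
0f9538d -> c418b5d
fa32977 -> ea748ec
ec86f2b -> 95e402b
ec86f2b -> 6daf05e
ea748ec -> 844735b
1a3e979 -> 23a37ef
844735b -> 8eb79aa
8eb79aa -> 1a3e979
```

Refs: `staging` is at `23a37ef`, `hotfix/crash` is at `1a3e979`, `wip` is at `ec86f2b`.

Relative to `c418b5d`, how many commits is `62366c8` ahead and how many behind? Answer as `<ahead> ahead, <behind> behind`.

Reachable from 62366c8: {0f9538d, 62366c8, c418b5d, d84398d}.
Reachable from c418b5d: {c418b5d, d84398d}.
Only in 62366c8's history (ahead): {0f9538d, 62366c8} — 2.
Only in c418b5d's history (behind): {} — 0.

2 ahead, 0 behind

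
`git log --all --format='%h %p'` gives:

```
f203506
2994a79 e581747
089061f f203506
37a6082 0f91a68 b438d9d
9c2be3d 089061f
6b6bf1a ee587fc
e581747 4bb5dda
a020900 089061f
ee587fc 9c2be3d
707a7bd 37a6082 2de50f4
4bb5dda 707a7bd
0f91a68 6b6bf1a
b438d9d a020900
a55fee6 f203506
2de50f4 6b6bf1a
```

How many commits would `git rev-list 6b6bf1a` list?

5

Walking parent pointers from 6b6bf1a: reachable set = {089061f, 6b6bf1a, 9c2be3d, ee587fc, f203506}.
That is 5 commits.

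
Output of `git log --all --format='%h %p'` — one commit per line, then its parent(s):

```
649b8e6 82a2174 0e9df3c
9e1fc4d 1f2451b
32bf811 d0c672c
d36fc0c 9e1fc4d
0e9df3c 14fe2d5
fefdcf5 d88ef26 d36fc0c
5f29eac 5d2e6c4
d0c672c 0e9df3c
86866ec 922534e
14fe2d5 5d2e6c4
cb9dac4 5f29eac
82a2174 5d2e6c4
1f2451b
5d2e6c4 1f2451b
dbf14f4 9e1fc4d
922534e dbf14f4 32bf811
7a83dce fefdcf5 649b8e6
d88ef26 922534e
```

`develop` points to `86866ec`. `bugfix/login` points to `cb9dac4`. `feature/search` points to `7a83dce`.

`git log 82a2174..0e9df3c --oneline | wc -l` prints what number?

2

Reachable from 0e9df3c: {0e9df3c, 14fe2d5, 1f2451b, 5d2e6c4}.
Reachable from 82a2174: {1f2451b, 5d2e6c4, 82a2174}.
In 0e9df3c's history but not 82a2174's: {0e9df3c, 14fe2d5} — 2 commits.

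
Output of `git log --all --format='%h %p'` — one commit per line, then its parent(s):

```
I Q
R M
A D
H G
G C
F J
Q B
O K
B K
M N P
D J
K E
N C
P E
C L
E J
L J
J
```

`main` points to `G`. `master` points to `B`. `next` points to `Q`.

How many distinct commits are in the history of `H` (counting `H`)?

5

Walking parent pointers from H: reachable set = {C, G, H, J, L}.
That is 5 commits.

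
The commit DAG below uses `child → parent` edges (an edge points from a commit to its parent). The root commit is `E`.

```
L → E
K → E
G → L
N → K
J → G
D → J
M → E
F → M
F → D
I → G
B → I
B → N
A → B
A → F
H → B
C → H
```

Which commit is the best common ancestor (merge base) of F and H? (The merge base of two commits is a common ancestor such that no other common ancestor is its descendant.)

Ancestors of F: {D, E, F, G, J, L, M}.
Ancestors of H: {B, E, G, H, I, K, L, N}.
Common ancestors: {E, G, L}.
Among these, G is not an ancestor of any other common ancestor — it is the merge base.

G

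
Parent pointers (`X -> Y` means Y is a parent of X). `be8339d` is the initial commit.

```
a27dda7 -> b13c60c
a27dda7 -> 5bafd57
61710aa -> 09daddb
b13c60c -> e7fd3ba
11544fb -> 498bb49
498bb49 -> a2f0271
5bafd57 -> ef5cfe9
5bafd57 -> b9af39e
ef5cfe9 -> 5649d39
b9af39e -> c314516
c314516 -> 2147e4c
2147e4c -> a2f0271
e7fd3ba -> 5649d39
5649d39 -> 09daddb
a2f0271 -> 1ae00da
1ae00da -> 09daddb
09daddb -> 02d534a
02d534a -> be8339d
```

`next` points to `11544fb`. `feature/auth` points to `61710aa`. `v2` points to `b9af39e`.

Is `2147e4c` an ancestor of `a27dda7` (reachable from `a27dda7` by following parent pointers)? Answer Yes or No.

Ancestors of a27dda7 (commits reachable by following parents): {02d534a, 09daddb, 1ae00da, 2147e4c, 5649d39, 5bafd57, a27dda7, a2f0271, b13c60c, b9af39e, be8339d, c314516, e7fd3ba, ef5cfe9}.
2147e4c is in that set, so it is an ancestor of a27dda7.

Yes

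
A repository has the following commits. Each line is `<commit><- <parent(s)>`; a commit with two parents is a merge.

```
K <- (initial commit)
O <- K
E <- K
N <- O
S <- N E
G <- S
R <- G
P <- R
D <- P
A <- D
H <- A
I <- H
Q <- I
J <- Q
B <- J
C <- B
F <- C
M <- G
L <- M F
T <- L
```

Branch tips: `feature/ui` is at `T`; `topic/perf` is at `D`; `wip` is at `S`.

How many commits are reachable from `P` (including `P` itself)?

8

Walking parent pointers from P: reachable set = {E, G, K, N, O, P, R, S}.
That is 8 commits.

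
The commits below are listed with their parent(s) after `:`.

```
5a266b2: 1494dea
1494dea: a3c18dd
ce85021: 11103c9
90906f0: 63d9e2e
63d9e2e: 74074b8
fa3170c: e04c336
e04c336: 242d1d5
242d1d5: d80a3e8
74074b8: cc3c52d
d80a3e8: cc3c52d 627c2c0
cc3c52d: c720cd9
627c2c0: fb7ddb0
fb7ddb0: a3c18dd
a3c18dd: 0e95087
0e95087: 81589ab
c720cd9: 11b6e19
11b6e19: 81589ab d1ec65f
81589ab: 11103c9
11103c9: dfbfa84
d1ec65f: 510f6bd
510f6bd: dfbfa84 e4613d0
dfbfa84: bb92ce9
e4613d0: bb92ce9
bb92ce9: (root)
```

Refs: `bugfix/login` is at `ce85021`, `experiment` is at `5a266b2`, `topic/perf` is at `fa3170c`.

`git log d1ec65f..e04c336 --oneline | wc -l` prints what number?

12

Reachable from e04c336: {0e95087, 11103c9, 11b6e19, 242d1d5, 510f6bd, 627c2c0, 81589ab, a3c18dd, bb92ce9, c720cd9, cc3c52d, d1ec65f, d80a3e8, dfbfa84, e04c336, e4613d0, fb7ddb0}.
Reachable from d1ec65f: {510f6bd, bb92ce9, d1ec65f, dfbfa84, e4613d0}.
In e04c336's history but not d1ec65f's: {0e95087, 11103c9, 11b6e19, 242d1d5, 627c2c0, 81589ab, a3c18dd, c720cd9, cc3c52d, d80a3e8, e04c336, fb7ddb0} — 12 commits.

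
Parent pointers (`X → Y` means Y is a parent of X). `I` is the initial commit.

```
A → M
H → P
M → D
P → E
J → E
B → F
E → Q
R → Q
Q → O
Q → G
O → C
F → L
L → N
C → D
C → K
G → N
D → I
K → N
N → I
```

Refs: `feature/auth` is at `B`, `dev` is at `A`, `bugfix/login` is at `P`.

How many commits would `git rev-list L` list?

3

Walking parent pointers from L: reachable set = {I, L, N}.
That is 3 commits.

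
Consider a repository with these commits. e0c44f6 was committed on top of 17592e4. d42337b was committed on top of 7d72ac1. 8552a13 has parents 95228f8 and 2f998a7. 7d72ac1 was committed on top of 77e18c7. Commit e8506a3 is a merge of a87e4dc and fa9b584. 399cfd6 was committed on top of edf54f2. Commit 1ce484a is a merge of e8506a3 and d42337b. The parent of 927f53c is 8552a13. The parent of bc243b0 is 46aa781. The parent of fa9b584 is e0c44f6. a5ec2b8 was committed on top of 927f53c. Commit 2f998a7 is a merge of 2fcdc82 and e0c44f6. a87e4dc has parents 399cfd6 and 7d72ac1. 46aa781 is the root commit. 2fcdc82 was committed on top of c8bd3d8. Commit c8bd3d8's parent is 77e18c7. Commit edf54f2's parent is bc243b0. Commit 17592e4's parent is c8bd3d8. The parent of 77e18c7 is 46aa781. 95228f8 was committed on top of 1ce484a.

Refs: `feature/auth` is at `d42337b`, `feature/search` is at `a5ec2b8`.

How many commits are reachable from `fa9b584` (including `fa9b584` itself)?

Walking parent pointers from fa9b584: reachable set = {17592e4, 46aa781, 77e18c7, c8bd3d8, e0c44f6, fa9b584}.
That is 6 commits.

6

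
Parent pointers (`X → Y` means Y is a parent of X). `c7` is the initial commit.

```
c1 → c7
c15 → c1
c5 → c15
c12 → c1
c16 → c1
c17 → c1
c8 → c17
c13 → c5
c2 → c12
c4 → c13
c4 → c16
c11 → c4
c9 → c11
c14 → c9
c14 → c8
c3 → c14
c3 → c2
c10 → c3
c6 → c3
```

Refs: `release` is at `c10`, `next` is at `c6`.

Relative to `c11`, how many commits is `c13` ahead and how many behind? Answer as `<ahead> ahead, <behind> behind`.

Reachable from c13: {c1, c13, c15, c5, c7}.
Reachable from c11: {c1, c11, c13, c15, c16, c4, c5, c7}.
Only in c13's history (ahead): {} — 0.
Only in c11's history (behind): {c11, c16, c4} — 3.

0 ahead, 3 behind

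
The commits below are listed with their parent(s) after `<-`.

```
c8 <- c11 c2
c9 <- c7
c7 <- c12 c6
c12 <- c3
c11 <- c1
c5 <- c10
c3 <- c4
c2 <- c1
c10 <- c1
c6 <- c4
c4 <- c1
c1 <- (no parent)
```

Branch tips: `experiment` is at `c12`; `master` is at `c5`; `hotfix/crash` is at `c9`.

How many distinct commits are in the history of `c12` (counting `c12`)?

4

Walking parent pointers from c12: reachable set = {c1, c12, c3, c4}.
That is 4 commits.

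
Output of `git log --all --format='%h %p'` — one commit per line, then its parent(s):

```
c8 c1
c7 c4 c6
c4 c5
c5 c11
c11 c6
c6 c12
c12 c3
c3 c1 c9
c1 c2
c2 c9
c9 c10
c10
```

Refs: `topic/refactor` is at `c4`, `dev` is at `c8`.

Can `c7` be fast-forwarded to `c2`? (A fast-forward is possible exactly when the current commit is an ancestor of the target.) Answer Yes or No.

A fast-forward from c7 to c2 is possible iff c7 is an ancestor of c2.
Ancestors of c2: {c10, c2, c9}.
c7 is not among them, so fast-forward is not possible.

No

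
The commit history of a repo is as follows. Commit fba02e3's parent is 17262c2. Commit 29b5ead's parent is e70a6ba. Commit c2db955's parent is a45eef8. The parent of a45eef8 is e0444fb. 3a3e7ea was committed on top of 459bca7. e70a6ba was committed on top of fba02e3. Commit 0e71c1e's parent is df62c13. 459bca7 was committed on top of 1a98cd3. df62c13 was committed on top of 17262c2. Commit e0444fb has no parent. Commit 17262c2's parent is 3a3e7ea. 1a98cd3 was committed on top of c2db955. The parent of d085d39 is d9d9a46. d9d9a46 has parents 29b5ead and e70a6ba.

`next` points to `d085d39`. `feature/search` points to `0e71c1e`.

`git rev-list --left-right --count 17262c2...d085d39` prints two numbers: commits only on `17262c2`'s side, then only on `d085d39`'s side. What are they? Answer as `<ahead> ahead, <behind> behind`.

Reachable from 17262c2: {17262c2, 1a98cd3, 3a3e7ea, 459bca7, a45eef8, c2db955, e0444fb}.
Reachable from d085d39: {17262c2, 1a98cd3, 29b5ead, 3a3e7ea, 459bca7, a45eef8, c2db955, d085d39, d9d9a46, e0444fb, e70a6ba, fba02e3}.
Only in 17262c2's history (ahead): {} — 0.
Only in d085d39's history (behind): {29b5ead, d085d39, d9d9a46, e70a6ba, fba02e3} — 5.

0 ahead, 5 behind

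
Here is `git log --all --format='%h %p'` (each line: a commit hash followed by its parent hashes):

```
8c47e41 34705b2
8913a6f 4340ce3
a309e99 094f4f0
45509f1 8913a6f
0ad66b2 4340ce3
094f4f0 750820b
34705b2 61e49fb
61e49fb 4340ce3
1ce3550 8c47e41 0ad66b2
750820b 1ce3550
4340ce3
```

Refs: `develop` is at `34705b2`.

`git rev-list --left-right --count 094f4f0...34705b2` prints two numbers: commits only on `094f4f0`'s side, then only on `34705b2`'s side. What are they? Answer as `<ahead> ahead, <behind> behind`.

5 ahead, 0 behind

Reachable from 094f4f0: {094f4f0, 0ad66b2, 1ce3550, 34705b2, 4340ce3, 61e49fb, 750820b, 8c47e41}.
Reachable from 34705b2: {34705b2, 4340ce3, 61e49fb}.
Only in 094f4f0's history (ahead): {094f4f0, 0ad66b2, 1ce3550, 750820b, 8c47e41} — 5.
Only in 34705b2's history (behind): {} — 0.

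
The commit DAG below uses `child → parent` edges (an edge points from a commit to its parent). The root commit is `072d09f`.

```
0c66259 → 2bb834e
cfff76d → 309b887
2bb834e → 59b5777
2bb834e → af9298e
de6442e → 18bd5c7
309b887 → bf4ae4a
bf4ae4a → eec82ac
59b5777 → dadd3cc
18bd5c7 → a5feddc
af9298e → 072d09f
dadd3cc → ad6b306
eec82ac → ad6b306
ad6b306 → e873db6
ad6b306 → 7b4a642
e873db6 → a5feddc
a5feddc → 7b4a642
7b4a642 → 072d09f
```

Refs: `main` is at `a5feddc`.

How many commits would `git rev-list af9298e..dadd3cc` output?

5

Reachable from dadd3cc: {072d09f, 7b4a642, a5feddc, ad6b306, dadd3cc, e873db6}.
Reachable from af9298e: {072d09f, af9298e}.
In dadd3cc's history but not af9298e's: {7b4a642, a5feddc, ad6b306, dadd3cc, e873db6} — 5 commits.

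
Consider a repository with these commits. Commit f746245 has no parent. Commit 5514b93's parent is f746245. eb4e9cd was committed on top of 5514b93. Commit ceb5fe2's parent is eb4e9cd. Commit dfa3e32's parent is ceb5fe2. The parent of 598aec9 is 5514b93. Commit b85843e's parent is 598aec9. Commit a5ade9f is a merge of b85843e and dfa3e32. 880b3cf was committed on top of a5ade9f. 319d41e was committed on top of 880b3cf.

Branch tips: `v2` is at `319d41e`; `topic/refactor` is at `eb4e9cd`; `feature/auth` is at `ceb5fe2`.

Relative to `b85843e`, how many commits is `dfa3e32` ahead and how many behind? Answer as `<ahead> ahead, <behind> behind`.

3 ahead, 2 behind

Reachable from dfa3e32: {5514b93, ceb5fe2, dfa3e32, eb4e9cd, f746245}.
Reachable from b85843e: {5514b93, 598aec9, b85843e, f746245}.
Only in dfa3e32's history (ahead): {ceb5fe2, dfa3e32, eb4e9cd} — 3.
Only in b85843e's history (behind): {598aec9, b85843e} — 2.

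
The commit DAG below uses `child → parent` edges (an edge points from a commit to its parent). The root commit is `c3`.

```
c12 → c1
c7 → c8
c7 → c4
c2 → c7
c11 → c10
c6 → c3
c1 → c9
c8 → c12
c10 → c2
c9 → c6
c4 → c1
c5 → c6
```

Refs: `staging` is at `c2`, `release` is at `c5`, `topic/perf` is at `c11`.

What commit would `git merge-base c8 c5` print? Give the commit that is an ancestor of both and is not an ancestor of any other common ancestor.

Ancestors of c8: {c1, c12, c3, c6, c8, c9}.
Ancestors of c5: {c3, c5, c6}.
Common ancestors: {c3, c6}.
Among these, c6 is not an ancestor of any other common ancestor — it is the merge base.

c6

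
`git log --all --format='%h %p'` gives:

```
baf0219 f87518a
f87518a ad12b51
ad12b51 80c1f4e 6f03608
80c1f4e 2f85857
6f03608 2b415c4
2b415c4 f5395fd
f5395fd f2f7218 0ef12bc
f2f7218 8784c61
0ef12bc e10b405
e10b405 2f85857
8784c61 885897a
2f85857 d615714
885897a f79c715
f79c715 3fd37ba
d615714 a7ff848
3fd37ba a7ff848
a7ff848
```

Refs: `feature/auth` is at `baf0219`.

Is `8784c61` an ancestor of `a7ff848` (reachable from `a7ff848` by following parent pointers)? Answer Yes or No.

No

Ancestors of a7ff848: {a7ff848}.
8784c61 is not in that set, so it is not an ancestor of a7ff848.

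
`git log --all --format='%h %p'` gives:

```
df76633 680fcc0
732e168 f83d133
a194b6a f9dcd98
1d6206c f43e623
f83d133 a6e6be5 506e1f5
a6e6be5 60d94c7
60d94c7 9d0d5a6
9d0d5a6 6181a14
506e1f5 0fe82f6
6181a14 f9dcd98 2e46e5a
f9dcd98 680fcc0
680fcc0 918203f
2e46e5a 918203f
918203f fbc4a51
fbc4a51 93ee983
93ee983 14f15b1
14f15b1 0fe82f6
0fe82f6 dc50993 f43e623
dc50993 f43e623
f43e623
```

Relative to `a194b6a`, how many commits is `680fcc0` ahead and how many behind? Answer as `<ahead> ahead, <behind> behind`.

0 ahead, 2 behind

Reachable from 680fcc0: {0fe82f6, 14f15b1, 680fcc0, 918203f, 93ee983, dc50993, f43e623, fbc4a51}.
Reachable from a194b6a: {0fe82f6, 14f15b1, 680fcc0, 918203f, 93ee983, a194b6a, dc50993, f43e623, f9dcd98, fbc4a51}.
Only in 680fcc0's history (ahead): {} — 0.
Only in a194b6a's history (behind): {a194b6a, f9dcd98} — 2.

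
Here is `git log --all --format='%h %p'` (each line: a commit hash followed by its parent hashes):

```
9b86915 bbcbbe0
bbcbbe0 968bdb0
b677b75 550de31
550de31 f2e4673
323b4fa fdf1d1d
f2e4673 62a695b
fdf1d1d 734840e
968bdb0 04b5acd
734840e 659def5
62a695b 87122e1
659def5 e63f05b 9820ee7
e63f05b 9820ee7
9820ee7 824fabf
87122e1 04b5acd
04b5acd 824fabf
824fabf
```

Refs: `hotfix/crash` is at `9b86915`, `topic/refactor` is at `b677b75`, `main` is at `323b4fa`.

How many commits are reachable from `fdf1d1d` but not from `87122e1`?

5

Reachable from fdf1d1d: {659def5, 734840e, 824fabf, 9820ee7, e63f05b, fdf1d1d}.
Reachable from 87122e1: {04b5acd, 824fabf, 87122e1}.
In fdf1d1d's history but not 87122e1's: {659def5, 734840e, 9820ee7, e63f05b, fdf1d1d} — 5 commits.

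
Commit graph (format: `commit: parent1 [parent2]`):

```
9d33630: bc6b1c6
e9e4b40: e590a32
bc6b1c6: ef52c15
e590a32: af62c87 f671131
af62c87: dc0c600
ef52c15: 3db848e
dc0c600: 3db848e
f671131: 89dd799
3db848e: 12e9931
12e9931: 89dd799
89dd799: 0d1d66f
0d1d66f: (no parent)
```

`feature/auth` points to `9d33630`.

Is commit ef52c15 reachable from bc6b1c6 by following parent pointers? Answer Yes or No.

Ancestors of bc6b1c6 (commits reachable by following parents): {0d1d66f, 12e9931, 3db848e, 89dd799, bc6b1c6, ef52c15}.
ef52c15 is in that set, so it is an ancestor of bc6b1c6.

Yes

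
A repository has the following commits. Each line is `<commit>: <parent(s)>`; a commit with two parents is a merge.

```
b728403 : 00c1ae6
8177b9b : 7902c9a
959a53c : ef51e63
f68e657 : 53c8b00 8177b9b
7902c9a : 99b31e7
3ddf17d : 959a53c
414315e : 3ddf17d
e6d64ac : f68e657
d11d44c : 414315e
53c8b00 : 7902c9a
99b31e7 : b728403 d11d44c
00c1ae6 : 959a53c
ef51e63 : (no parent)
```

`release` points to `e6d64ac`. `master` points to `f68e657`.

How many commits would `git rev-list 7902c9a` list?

Walking parent pointers from 7902c9a: reachable set = {00c1ae6, 3ddf17d, 414315e, 7902c9a, 959a53c, 99b31e7, b728403, d11d44c, ef51e63}.
That is 9 commits.

9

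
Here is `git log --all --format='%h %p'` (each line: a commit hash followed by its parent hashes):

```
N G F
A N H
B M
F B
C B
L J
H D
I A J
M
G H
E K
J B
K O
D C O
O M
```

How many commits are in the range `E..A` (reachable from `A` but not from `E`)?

Reachable from A: {A, B, C, D, F, G, H, M, N, O}.
Reachable from E: {E, K, M, O}.
In A's history but not E's: {A, B, C, D, F, G, H, N} — 8 commits.

8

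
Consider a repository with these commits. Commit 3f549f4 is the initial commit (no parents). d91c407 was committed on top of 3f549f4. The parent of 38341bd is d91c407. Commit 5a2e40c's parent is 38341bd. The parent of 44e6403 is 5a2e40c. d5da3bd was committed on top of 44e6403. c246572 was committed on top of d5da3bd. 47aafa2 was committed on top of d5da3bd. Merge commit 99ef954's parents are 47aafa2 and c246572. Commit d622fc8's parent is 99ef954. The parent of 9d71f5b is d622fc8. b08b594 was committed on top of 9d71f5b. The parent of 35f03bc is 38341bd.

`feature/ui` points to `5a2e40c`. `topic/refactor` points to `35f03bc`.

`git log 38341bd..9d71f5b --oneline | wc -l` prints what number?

Reachable from 9d71f5b: {38341bd, 3f549f4, 44e6403, 47aafa2, 5a2e40c, 99ef954, 9d71f5b, c246572, d5da3bd, d622fc8, d91c407}.
Reachable from 38341bd: {38341bd, 3f549f4, d91c407}.
In 9d71f5b's history but not 38341bd's: {44e6403, 47aafa2, 5a2e40c, 99ef954, 9d71f5b, c246572, d5da3bd, d622fc8} — 8 commits.

8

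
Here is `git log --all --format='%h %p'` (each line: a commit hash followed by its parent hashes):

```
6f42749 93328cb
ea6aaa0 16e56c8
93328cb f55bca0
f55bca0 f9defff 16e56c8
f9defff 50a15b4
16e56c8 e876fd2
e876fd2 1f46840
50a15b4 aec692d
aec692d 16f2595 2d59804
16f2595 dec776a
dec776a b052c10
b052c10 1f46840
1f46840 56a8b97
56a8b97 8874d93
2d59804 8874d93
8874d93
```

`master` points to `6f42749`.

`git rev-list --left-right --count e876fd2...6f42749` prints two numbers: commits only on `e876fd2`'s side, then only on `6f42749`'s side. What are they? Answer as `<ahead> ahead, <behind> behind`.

Reachable from e876fd2: {1f46840, 56a8b97, 8874d93, e876fd2}.
Reachable from 6f42749: {16e56c8, 16f2595, 1f46840, 2d59804, 50a15b4, 56a8b97, 6f42749, 8874d93, 93328cb, aec692d, b052c10, dec776a, e876fd2, f55bca0, f9defff}.
Only in e876fd2's history (ahead): {} — 0.
Only in 6f42749's history (behind): {16e56c8, 16f2595, 2d59804, 50a15b4, 6f42749, 93328cb, aec692d, b052c10, dec776a, f55bca0, f9defff} — 11.

0 ahead, 11 behind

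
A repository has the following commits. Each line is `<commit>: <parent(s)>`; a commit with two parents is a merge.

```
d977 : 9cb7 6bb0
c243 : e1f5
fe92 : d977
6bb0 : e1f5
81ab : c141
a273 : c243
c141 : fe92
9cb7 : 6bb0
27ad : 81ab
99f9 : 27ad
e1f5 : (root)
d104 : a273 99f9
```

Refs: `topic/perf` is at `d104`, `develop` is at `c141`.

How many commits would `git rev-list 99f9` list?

9

Walking parent pointers from 99f9: reachable set = {27ad, 6bb0, 81ab, 99f9, 9cb7, c141, d977, e1f5, fe92}.
That is 9 commits.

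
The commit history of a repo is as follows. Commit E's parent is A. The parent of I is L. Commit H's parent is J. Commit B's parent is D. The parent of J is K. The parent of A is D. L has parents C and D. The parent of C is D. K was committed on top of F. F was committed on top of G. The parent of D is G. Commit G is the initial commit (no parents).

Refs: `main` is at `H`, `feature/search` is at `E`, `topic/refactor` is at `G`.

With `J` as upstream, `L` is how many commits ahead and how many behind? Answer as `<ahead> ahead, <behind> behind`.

3 ahead, 3 behind

Reachable from L: {C, D, G, L}.
Reachable from J: {F, G, J, K}.
Only in L's history (ahead): {C, D, L} — 3.
Only in J's history (behind): {F, J, K} — 3.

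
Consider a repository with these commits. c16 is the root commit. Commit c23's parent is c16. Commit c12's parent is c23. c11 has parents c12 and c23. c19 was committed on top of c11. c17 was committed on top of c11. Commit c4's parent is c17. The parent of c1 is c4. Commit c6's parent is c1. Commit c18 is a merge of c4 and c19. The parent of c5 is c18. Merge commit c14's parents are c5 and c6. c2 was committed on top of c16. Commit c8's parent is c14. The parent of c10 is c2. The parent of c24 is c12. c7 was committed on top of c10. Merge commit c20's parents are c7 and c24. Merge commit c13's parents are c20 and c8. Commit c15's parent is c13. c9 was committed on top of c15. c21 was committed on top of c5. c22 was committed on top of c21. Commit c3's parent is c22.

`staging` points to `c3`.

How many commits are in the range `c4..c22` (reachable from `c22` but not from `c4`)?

Reachable from c22: {c11, c12, c16, c17, c18, c19, c21, c22, c23, c4, c5}.
Reachable from c4: {c11, c12, c16, c17, c23, c4}.
In c22's history but not c4's: {c18, c19, c21, c22, c5} — 5 commits.

5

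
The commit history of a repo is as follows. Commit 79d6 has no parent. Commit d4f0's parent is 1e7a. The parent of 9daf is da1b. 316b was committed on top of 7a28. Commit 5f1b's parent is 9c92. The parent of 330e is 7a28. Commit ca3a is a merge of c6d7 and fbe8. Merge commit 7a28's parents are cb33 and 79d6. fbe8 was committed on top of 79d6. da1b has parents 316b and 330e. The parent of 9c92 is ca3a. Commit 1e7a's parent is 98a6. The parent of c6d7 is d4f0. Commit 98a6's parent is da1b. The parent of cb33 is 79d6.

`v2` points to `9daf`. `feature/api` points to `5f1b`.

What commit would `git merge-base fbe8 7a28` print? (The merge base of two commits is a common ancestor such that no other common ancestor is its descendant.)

79d6

Ancestors of fbe8: {79d6, fbe8}.
Ancestors of 7a28: {79d6, 7a28, cb33}.
Common ancestors: {79d6}.
The only common ancestor is 79d6, so it is the merge base.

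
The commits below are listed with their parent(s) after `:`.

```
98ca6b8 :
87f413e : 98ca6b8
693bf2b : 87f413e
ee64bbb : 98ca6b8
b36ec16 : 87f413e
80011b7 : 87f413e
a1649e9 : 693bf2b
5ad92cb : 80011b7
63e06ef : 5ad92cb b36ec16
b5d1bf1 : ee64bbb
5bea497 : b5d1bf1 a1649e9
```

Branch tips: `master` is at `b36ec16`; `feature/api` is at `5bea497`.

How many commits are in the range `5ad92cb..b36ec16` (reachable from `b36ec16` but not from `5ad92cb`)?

Reachable from b36ec16: {87f413e, 98ca6b8, b36ec16}.
Reachable from 5ad92cb: {5ad92cb, 80011b7, 87f413e, 98ca6b8}.
In b36ec16's history but not 5ad92cb's: {b36ec16} — 1 commit.

1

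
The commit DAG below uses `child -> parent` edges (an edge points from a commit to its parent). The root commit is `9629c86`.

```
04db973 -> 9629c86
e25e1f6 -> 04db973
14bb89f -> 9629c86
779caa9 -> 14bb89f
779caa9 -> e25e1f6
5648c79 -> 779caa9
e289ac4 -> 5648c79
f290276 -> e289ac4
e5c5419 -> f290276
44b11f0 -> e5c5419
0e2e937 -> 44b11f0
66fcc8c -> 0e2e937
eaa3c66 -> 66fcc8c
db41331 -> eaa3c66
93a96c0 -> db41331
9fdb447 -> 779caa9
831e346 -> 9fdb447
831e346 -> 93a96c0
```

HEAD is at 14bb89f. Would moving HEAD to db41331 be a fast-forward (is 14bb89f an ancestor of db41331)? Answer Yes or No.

A fast-forward from 14bb89f to db41331 is possible iff 14bb89f is an ancestor of db41331.
Ancestors of db41331: {04db973, 0e2e937, 14bb89f, 44b11f0, 5648c79, 66fcc8c, 779caa9, 9629c86, db41331, e25e1f6, e289ac4, e5c5419, eaa3c66, f290276}.
14bb89f is among them, so fast-forward is possible.

Yes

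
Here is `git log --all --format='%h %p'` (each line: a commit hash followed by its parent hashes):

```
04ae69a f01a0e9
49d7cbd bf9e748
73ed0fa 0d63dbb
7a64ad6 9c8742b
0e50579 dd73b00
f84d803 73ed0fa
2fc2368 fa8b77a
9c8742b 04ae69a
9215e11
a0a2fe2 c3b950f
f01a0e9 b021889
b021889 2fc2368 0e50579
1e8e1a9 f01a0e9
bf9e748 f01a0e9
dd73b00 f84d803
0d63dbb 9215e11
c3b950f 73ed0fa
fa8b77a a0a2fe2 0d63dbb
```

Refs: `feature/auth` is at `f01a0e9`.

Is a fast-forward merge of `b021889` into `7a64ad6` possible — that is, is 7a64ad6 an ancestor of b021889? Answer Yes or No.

No

A fast-forward from 7a64ad6 to b021889 is possible iff 7a64ad6 is an ancestor of b021889.
Ancestors of b021889: {0d63dbb, 0e50579, 2fc2368, 73ed0fa, 9215e11, a0a2fe2, b021889, c3b950f, dd73b00, f84d803, fa8b77a}.
7a64ad6 is not among them, so fast-forward is not possible.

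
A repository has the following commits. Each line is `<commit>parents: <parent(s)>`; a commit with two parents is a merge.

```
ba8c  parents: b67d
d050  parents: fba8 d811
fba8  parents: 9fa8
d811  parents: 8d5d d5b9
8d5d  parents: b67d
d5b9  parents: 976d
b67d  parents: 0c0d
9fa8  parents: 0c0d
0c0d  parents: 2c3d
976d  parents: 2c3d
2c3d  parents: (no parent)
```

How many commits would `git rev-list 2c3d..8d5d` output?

3

Reachable from 8d5d: {0c0d, 2c3d, 8d5d, b67d}.
Reachable from 2c3d: {2c3d}.
In 8d5d's history but not 2c3d's: {0c0d, 8d5d, b67d} — 3 commits.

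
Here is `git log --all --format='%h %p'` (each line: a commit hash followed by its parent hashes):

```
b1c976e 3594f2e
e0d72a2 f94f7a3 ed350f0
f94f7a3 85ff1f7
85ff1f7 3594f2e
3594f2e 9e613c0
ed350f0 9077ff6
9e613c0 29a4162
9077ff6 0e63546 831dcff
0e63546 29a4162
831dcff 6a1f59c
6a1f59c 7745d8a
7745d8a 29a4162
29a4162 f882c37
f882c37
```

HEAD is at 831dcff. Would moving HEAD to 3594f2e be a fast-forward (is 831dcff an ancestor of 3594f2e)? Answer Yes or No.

No

A fast-forward from 831dcff to 3594f2e is possible iff 831dcff is an ancestor of 3594f2e.
Ancestors of 3594f2e: {29a4162, 3594f2e, 9e613c0, f882c37}.
831dcff is not among them, so fast-forward is not possible.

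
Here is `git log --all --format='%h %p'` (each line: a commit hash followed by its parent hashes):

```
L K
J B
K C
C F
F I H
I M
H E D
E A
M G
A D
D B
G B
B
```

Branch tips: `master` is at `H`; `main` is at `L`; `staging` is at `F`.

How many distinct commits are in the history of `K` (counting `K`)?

11

Walking parent pointers from K: reachable set = {A, B, C, D, E, F, G, H, I, K, M}.
That is 11 commits.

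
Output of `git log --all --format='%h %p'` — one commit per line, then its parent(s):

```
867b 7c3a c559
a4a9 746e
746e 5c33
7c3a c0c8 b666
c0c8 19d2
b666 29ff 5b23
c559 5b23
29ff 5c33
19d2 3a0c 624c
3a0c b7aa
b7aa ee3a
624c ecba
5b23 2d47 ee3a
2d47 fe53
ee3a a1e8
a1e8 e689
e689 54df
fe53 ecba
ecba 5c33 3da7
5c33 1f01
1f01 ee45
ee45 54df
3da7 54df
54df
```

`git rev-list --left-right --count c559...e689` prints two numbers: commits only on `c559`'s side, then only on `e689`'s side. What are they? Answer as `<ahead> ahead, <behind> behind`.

11 ahead, 0 behind

Reachable from c559: {1f01, 2d47, 3da7, 54df, 5b23, 5c33, a1e8, c559, e689, ecba, ee3a, ee45, fe53}.
Reachable from e689: {54df, e689}.
Only in c559's history (ahead): {1f01, 2d47, 3da7, 5b23, 5c33, a1e8, c559, ecba, ee3a, ee45, fe53} — 11.
Only in e689's history (behind): {} — 0.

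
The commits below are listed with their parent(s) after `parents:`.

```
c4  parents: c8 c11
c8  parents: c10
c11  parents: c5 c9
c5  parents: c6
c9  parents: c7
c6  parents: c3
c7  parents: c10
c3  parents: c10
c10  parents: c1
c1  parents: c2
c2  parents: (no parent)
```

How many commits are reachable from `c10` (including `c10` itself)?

Walking parent pointers from c10: reachable set = {c1, c10, c2}.
That is 3 commits.

3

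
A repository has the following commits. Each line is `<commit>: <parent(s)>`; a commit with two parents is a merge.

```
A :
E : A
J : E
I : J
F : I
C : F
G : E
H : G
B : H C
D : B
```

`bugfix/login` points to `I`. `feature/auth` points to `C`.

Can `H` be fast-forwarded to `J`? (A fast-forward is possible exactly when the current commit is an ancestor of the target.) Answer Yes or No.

No

A fast-forward from H to J is possible iff H is an ancestor of J.
Ancestors of J: {A, E, J}.
H is not among them, so fast-forward is not possible.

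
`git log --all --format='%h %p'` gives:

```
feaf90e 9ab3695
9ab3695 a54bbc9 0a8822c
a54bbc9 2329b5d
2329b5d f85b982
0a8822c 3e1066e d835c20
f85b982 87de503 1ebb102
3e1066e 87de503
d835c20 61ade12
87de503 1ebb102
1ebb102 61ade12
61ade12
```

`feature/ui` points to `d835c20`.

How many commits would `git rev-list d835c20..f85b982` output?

3

Reachable from f85b982: {1ebb102, 61ade12, 87de503, f85b982}.
Reachable from d835c20: {61ade12, d835c20}.
In f85b982's history but not d835c20's: {1ebb102, 87de503, f85b982} — 3 commits.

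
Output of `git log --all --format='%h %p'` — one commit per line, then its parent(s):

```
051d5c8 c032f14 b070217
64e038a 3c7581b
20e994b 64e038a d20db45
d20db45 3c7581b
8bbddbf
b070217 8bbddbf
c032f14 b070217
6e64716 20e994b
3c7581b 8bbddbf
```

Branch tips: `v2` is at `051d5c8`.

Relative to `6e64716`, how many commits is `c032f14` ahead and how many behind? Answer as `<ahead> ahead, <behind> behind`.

2 ahead, 5 behind

Reachable from c032f14: {8bbddbf, b070217, c032f14}.
Reachable from 6e64716: {20e994b, 3c7581b, 64e038a, 6e64716, 8bbddbf, d20db45}.
Only in c032f14's history (ahead): {b070217, c032f14} — 2.
Only in 6e64716's history (behind): {20e994b, 3c7581b, 64e038a, 6e64716, d20db45} — 5.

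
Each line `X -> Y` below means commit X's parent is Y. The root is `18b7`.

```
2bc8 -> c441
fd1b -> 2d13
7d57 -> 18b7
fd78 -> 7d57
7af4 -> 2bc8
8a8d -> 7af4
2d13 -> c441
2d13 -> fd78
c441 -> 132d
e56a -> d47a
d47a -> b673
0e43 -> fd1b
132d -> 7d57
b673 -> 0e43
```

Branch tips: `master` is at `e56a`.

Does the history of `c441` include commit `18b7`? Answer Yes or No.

Yes

Ancestors of c441 (commits reachable by following parents): {132d, 18b7, 7d57, c441}.
18b7 is in that set, so it is an ancestor of c441.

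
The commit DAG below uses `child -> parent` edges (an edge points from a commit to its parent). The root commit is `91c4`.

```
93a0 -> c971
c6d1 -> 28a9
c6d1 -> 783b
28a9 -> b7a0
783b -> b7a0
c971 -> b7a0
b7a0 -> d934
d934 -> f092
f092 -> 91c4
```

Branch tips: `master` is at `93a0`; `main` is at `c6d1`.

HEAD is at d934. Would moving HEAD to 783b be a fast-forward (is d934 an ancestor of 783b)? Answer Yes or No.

Yes

A fast-forward from d934 to 783b is possible iff d934 is an ancestor of 783b.
Ancestors of 783b: {783b, 91c4, b7a0, d934, f092}.
d934 is among them, so fast-forward is possible.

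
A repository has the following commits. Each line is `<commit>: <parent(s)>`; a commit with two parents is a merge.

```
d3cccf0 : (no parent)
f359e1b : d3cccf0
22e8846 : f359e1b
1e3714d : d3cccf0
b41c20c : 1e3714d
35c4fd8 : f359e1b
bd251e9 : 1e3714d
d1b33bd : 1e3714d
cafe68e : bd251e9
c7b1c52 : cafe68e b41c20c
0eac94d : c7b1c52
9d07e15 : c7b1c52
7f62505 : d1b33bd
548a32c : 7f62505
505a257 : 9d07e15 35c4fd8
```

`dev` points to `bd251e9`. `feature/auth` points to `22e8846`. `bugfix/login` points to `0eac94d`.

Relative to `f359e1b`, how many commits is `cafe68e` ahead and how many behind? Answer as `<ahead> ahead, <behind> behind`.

3 ahead, 1 behind

Reachable from cafe68e: {1e3714d, bd251e9, cafe68e, d3cccf0}.
Reachable from f359e1b: {d3cccf0, f359e1b}.
Only in cafe68e's history (ahead): {1e3714d, bd251e9, cafe68e} — 3.
Only in f359e1b's history (behind): {f359e1b} — 1.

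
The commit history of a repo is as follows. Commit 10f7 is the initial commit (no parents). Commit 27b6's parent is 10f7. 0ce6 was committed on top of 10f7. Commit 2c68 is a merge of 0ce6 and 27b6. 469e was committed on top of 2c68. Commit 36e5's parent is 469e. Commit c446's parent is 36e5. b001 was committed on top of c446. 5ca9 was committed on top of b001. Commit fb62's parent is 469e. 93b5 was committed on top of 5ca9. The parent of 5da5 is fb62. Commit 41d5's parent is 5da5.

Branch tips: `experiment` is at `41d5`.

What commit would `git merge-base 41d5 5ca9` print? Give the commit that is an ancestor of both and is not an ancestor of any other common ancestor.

Ancestors of 41d5: {0ce6, 10f7, 27b6, 2c68, 41d5, 469e, 5da5, fb62}.
Ancestors of 5ca9: {0ce6, 10f7, 27b6, 2c68, 36e5, 469e, 5ca9, b001, c446}.
Common ancestors: {0ce6, 10f7, 27b6, 2c68, 469e}.
Among these, 469e is not an ancestor of any other common ancestor — it is the merge base.

469e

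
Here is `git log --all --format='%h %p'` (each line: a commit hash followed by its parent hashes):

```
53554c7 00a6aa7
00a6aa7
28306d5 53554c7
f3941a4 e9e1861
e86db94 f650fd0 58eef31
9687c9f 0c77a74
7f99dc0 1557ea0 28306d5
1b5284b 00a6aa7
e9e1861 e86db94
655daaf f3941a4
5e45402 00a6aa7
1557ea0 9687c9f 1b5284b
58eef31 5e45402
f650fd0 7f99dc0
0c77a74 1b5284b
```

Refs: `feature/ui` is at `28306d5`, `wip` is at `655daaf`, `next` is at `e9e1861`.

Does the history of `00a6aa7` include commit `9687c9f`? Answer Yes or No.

No

Ancestors of 00a6aa7: {00a6aa7}.
9687c9f is not in that set, so it is not an ancestor of 00a6aa7.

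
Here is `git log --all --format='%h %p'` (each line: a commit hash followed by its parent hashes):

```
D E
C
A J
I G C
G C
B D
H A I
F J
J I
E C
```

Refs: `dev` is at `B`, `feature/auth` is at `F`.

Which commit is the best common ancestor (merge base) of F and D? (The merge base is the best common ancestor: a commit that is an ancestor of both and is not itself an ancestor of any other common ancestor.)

C

Ancestors of F: {C, F, G, I, J}.
Ancestors of D: {C, D, E}.
Common ancestors: {C}.
The only common ancestor is C, so it is the merge base.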